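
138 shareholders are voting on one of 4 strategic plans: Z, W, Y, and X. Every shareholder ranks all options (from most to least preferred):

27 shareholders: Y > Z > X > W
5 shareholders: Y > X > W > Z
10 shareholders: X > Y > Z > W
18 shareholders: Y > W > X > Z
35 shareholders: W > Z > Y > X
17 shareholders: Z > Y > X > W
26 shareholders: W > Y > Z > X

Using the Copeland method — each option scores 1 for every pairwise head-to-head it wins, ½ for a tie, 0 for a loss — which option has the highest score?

Z: beats X; loses to W and Y → score 1.
W: beats Z and X; loses to Y → score 2.
Y: beats Z, W, and X → score 3.
X: loses to Z, W, and Y → score 0.
Y has the best pairwise record.

Y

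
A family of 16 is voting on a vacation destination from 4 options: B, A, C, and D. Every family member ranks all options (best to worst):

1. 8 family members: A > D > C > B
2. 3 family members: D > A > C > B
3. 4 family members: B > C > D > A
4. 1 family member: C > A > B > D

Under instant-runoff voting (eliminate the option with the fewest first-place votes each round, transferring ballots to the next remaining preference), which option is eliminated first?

C

Round 1: B 4, A 8, C 1, D 3. Eliminate C.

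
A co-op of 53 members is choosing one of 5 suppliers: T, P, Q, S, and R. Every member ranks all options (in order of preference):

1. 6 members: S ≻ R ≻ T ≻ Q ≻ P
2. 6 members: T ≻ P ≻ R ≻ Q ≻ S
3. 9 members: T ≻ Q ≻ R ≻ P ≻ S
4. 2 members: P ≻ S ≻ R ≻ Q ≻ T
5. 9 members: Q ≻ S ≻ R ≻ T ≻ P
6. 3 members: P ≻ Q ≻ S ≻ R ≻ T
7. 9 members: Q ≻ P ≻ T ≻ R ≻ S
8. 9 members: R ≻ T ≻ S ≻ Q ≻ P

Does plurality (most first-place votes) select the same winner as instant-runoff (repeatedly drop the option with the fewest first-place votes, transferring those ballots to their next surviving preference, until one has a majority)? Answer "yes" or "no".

yes

Plurality — first-place votes: T 15, P 5, Q 18, S 6, R 9. Winner: Q.
Instant-runoff — R1 T 15, P 5, Q 18, S 6, R 9 (P out); R2 T 15, Q 21, S 8, R 9 (S out); R3 T 15, Q 21, R 17 (T out); R4 Q 30, R 23 (Q winner). Winner: Q.
The two methods agree.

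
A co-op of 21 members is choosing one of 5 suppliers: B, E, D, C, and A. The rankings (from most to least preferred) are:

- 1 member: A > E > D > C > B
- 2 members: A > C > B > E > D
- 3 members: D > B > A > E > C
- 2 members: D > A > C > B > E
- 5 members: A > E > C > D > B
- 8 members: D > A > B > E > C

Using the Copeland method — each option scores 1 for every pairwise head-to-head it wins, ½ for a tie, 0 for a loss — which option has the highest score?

D

B: beats E and C; loses to D and A → score 2.
E: beats C; loses to B, D, and A → score 1.
D: beats B, E, C, and A → score 4.
C: loses to B, E, D, and A → score 0.
A: beats B, E, and C; loses to D → score 3.
D has the best pairwise record.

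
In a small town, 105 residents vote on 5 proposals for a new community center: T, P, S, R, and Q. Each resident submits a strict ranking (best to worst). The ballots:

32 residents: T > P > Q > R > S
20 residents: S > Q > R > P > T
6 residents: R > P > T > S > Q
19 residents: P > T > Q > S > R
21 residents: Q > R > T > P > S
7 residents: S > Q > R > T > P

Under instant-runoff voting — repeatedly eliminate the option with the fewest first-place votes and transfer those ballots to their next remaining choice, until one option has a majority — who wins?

Round 1: T 32, P 19, S 27, R 6, Q 21. Eliminate R.
Round 2: T 32, P 25, S 27, Q 21. Eliminate Q.
Round 3: T 53, P 25, S 27. T has a majority.

T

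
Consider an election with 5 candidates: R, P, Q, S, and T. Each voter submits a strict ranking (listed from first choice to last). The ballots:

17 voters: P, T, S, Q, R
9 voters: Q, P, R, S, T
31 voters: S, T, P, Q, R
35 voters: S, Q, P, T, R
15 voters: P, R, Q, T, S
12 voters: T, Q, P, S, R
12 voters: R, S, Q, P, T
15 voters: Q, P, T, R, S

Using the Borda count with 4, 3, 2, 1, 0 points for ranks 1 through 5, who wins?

R: 17·0 + 9·2 + 31·0 + 35·0 + 15·3 + 12·0 + 12·4 + 15·1 = 126
P: 17·4 + 9·3 + 31·2 + 35·2 + 15·4 + 12·2 + 12·1 + 15·3 = 368
Q: 17·1 + 9·4 + 31·1 + 35·3 + 15·2 + 12·3 + 12·2 + 15·4 = 339
S: 17·2 + 9·1 + 31·4 + 35·4 + 15·0 + 12·1 + 12·3 + 15·0 = 355
T: 17·3 + 9·0 + 31·3 + 35·1 + 15·1 + 12·4 + 12·0 + 15·2 = 272
P has the highest Borda score (368).

P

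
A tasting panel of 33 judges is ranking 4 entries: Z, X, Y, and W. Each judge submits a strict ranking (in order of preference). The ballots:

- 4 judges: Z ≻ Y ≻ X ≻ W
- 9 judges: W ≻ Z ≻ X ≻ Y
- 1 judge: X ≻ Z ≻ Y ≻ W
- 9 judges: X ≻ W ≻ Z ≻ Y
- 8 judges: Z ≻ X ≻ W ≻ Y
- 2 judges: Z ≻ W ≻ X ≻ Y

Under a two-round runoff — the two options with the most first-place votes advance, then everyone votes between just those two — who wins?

Round 1 first-place votes: Z 14, X 10, Y 0, W 9.
Z and X advance.
Runoff: Z is preferred to X by 23 voters; X by 10.
Z wins the runoff.

Z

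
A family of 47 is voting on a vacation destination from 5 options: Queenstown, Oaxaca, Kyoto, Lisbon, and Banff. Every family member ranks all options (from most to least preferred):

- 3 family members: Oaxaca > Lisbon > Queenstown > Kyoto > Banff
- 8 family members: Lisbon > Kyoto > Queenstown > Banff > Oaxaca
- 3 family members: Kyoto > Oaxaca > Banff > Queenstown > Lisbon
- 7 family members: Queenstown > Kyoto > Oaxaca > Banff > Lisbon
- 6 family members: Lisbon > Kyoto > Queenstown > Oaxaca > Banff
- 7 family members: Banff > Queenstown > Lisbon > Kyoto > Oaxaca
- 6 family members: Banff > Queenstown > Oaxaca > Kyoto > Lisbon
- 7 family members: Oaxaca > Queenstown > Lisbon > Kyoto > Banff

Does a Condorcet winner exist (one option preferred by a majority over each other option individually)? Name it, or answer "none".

Queenstown vs Oaxaca: 34–13 for Queenstown.
Queenstown vs Kyoto: 30–17 for Queenstown.
Queenstown vs Lisbon: 30–17 for Queenstown.
Queenstown vs Banff: 31–16 for Queenstown.
Queenstown beats every other option head-to-head.

Queenstown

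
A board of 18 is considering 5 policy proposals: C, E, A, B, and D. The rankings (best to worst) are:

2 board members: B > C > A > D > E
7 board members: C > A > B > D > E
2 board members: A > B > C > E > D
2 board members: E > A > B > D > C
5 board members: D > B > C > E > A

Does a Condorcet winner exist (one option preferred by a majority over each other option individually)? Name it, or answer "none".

none

Checking pairwise contests:
B beats C 11–7.
C beats E 16–2.
C beats A 14–4.
A beats B 11–7.
C beats D 11–7.
Every option loses at least one head-to-head, so there is no Condorcet winner.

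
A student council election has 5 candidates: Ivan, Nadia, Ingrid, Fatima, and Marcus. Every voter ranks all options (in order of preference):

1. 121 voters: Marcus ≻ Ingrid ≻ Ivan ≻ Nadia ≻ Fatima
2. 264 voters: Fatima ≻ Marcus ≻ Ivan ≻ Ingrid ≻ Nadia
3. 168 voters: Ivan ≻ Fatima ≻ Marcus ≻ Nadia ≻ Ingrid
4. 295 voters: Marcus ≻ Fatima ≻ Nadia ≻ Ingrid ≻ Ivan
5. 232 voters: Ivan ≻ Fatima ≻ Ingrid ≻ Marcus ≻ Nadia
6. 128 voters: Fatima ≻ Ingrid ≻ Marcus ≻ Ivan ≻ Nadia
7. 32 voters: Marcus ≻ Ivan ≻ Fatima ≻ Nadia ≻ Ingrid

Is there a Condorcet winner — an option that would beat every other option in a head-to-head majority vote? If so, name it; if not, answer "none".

Fatima

Fatima vs Ivan: 687–553 for Fatima.
Fatima vs Nadia: 1119–121 for Fatima.
Fatima vs Ingrid: 1119–121 for Fatima.
Fatima vs Marcus: 792–448 for Fatima.
Fatima beats every other option head-to-head.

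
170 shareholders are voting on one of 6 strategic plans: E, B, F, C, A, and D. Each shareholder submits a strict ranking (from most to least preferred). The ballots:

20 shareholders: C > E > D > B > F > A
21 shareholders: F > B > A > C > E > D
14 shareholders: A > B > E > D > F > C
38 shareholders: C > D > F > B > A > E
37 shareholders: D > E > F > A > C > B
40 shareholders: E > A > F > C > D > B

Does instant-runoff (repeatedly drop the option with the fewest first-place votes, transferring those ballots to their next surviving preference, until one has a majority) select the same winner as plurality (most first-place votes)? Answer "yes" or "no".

no

Instant-runoff — R1 E 40, B 0, F 21, C 58, A 14, D 37 (B out); R2 E 40, F 21, C 58, A 14, D 37 (A out); R3 E 54, F 21, C 58, D 37 (F out); R4 E 54, C 79, D 37 (D out); R5 E 91, C 79 (E winner). Winner: E.
Plurality — first-place votes: E 40, B 0, F 21, C 58, A 14, D 37. Winner: C.
The two methods disagree.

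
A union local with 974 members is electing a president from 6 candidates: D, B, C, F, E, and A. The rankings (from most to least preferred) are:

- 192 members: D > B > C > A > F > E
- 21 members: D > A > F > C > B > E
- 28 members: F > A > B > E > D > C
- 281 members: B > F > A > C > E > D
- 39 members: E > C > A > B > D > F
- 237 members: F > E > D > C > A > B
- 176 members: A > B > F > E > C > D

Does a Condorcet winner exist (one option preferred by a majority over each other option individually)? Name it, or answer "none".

Checking pairwise contests:
B beats D 524–450.
A beats B 501–473.
B beats C 677–297.
B beats F 688–286.
B beats E 698–276.
F beats A 546–428.
Every option loses at least one head-to-head, so there is no Condorcet winner.

none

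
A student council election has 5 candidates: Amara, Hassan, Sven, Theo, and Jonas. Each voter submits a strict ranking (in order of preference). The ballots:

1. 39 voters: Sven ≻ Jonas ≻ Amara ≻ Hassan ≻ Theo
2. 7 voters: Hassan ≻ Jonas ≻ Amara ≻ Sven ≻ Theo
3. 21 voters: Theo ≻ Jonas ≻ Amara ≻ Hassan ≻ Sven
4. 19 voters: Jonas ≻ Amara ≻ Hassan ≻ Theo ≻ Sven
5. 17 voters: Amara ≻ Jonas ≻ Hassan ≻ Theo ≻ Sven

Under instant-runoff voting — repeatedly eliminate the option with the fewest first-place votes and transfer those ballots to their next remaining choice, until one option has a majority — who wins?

Round 1: Amara 17, Hassan 7, Sven 39, Theo 21, Jonas 19. Eliminate Hassan.
Round 2: Amara 17, Sven 39, Theo 21, Jonas 26. Eliminate Amara.
Round 3: Sven 39, Theo 21, Jonas 43. Eliminate Theo.
Round 4: Sven 39, Jonas 64. Jonas has a majority.

Jonas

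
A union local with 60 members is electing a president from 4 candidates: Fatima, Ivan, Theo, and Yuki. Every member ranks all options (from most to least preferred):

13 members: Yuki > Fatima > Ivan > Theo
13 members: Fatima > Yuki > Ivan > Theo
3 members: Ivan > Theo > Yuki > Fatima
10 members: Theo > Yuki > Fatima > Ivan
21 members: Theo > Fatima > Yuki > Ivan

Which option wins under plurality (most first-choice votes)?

First-place votes: Fatima 13, Ivan 3, Theo 31, Yuki 13.
Theo has the most first-place votes.

Theo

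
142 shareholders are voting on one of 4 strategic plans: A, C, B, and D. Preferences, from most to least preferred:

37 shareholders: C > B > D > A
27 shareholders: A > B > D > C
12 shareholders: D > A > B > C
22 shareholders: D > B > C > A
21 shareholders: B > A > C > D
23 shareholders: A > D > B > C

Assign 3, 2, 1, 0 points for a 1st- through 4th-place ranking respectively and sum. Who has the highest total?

B

A: 37·0 + 27·3 + 12·2 + 22·0 + 21·2 + 23·3 = 216
C: 37·3 + 27·0 + 12·0 + 22·1 + 21·1 + 23·0 = 154
B: 37·2 + 27·2 + 12·1 + 22·2 + 21·3 + 23·1 = 270
D: 37·1 + 27·1 + 12·3 + 22·3 + 21·0 + 23·2 = 212
B has the highest Borda score (270).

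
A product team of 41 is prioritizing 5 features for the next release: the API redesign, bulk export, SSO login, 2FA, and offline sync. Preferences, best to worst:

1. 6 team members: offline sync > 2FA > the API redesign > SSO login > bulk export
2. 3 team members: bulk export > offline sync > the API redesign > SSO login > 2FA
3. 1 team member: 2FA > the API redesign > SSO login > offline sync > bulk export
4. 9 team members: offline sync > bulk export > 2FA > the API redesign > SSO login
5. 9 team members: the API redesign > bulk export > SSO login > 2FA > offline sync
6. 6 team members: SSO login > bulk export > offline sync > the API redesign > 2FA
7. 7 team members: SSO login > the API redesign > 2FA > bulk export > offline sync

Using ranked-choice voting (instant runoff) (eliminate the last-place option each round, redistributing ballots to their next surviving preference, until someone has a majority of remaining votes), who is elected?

SSO login

Round 1: the API redesign 9, bulk export 3, SSO login 13, 2FA 1, offline sync 15. Eliminate 2FA.
Round 2: the API redesign 10, bulk export 3, SSO login 13, offline sync 15. Eliminate bulk export.
Round 3: the API redesign 10, SSO login 13, offline sync 18. Eliminate the API redesign.
Round 4: SSO login 23, offline sync 18. SSO login has a majority.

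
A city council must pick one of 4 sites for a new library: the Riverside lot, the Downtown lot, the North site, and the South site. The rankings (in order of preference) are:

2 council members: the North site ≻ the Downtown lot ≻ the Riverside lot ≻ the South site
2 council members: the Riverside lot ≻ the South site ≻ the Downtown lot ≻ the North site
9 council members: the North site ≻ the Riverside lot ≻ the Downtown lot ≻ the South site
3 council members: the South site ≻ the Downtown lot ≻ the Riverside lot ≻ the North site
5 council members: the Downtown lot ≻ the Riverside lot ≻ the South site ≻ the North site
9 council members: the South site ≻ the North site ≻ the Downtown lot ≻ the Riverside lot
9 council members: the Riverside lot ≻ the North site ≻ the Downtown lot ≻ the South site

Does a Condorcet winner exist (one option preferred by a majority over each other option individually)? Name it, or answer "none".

the North site

the North site vs the Riverside lot: 20–19 for the North site.
the North site vs the Downtown lot: 29–10 for the North site.
the North site vs the South site: 20–19 for the North site.
the North site beats every other option head-to-head.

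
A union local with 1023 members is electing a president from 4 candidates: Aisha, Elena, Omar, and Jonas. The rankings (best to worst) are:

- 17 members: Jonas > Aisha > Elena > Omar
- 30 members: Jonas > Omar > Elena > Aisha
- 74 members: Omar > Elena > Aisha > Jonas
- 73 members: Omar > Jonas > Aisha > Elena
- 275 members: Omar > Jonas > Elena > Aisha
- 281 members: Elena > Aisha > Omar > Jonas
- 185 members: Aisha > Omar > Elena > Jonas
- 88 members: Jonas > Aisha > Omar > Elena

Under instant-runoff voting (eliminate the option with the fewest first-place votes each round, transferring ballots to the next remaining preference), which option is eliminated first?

Jonas

Round 1: Aisha 185, Elena 281, Omar 422, Jonas 135. Eliminate Jonas.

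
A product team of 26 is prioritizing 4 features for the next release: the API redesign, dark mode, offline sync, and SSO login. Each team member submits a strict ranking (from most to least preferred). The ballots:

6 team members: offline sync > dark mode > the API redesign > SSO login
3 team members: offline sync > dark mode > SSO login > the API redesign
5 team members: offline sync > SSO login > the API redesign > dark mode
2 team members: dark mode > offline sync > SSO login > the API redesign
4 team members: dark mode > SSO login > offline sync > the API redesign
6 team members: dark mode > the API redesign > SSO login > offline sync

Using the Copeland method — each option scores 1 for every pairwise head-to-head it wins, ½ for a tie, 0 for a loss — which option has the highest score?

offline sync

the API redesign: loses to dark mode, offline sync, and SSO login → score 0.
dark mode: beats the API redesign and SSO login; loses to offline sync → score 2.
offline sync: beats the API redesign, dark mode, and SSO login → score 3.
SSO login: beats the API redesign; loses to dark mode and offline sync → score 1.
offline sync has the best pairwise record.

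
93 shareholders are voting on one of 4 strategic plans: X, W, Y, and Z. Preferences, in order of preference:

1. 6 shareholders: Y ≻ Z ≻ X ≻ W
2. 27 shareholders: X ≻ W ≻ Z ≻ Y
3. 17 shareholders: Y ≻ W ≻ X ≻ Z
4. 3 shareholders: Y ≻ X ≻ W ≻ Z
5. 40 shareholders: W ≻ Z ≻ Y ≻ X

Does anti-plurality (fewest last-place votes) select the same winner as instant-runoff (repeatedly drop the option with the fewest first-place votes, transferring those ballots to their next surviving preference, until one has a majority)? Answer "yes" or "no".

Anti-plurality — last-place votes: X 40, W 6, Y 27, Z 20. Winner: W.
Instant-runoff — R1 X 27, W 40, Y 26, Z 0 (Z out); R2 X 27, W 40, Y 26 (Y out); R3 X 36, W 57 (W winner). Winner: W.
The two methods agree.

yes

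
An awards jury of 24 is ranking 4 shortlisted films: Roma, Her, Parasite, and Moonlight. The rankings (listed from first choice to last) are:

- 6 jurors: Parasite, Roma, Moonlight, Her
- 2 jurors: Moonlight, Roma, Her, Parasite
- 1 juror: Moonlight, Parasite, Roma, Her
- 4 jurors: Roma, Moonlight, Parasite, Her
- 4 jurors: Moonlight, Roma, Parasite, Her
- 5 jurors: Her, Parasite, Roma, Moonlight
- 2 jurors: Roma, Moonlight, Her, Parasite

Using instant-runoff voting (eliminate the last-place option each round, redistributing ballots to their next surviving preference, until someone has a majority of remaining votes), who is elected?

Round 1: Roma 6, Her 5, Parasite 6, Moonlight 7. Eliminate Her.
Round 2: Roma 6, Parasite 11, Moonlight 7. Eliminate Roma.
Round 3: Parasite 11, Moonlight 13. Moonlight has a majority.

Moonlight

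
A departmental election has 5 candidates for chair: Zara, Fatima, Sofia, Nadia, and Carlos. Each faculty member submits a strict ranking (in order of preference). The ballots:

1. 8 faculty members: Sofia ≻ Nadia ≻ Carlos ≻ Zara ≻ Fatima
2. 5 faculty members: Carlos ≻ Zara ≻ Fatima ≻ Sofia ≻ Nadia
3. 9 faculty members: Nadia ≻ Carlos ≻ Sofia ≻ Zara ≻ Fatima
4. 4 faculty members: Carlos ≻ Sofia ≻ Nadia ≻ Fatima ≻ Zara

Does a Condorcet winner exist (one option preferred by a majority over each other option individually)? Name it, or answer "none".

Checking pairwise contests:
Sofia beats Zara 21–5.
Zara beats Fatima 22–4.
Carlos beats Sofia 18–8.
Sofia beats Nadia 17–9.
Nadia beats Carlos 17–9.
Every option loses at least one head-to-head, so there is no Condorcet winner.

none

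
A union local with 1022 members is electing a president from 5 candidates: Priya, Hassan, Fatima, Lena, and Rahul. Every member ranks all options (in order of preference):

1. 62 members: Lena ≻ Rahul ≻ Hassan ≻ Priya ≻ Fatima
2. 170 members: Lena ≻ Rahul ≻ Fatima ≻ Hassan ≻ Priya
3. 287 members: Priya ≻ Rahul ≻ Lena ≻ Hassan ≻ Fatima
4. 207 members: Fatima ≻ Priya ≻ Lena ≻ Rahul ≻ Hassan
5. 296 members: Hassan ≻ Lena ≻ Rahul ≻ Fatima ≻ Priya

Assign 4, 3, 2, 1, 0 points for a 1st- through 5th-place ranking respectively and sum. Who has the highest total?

Lena

Priya: 62·1 + 170·0 + 287·4 + 207·3 + 296·0 = 1831
Hassan: 62·2 + 170·1 + 287·1 + 207·0 + 296·4 = 1765
Fatima: 62·0 + 170·2 + 287·0 + 207·4 + 296·1 = 1464
Lena: 62·4 + 170·4 + 287·2 + 207·2 + 296·3 = 2804
Rahul: 62·3 + 170·3 + 287·3 + 207·1 + 296·2 = 2356
Lena has the highest Borda score (2804).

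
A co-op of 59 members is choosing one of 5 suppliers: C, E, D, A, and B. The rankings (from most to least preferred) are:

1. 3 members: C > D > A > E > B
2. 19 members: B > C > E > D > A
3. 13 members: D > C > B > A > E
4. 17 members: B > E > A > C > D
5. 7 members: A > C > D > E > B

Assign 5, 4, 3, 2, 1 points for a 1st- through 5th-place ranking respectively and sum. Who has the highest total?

B

C: 3·5 + 19·4 + 13·4 + 17·2 + 7·4 = 205
E: 3·2 + 19·3 + 13·1 + 17·4 + 7·2 = 158
D: 3·4 + 19·2 + 13·5 + 17·1 + 7·3 = 153
A: 3·3 + 19·1 + 13·2 + 17·3 + 7·5 = 140
B: 3·1 + 19·5 + 13·3 + 17·5 + 7·1 = 229
B has the highest Borda score (229).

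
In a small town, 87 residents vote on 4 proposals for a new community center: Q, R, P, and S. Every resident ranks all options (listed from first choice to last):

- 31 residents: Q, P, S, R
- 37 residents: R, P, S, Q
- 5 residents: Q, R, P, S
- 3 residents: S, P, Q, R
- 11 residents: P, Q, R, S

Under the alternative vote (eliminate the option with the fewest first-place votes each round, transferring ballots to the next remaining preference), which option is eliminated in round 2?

Round 1: Q 36, R 37, P 11, S 3. Eliminate S.
Round 2: Q 36, R 37, P 14. Eliminate P.

P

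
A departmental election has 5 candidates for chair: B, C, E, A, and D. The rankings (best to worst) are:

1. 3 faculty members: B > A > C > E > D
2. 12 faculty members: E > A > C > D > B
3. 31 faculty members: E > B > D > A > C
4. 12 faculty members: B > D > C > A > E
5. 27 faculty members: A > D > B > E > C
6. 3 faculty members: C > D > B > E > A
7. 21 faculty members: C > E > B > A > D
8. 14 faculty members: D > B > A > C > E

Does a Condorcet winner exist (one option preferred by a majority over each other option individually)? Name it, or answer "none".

E vs B: 64–59 for E.
E vs C: 70–53 for E.
E vs A: 67–56 for E.
E vs D: 67–56 for E.
E beats every other option head-to-head.

E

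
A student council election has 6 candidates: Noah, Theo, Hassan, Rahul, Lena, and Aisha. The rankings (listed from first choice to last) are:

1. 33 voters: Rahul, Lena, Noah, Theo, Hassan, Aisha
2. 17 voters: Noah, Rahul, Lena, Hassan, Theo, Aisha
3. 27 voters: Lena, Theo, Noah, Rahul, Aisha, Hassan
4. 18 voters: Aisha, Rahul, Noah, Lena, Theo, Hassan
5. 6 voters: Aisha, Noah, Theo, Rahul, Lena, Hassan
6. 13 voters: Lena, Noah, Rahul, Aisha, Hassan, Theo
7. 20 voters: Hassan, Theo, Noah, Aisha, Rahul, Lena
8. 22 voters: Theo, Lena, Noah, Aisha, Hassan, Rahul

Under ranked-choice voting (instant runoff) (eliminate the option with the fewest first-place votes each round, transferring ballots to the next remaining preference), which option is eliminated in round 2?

Round 1: Noah 17, Theo 22, Hassan 20, Rahul 33, Lena 40, Aisha 24. Eliminate Noah.
Round 2: Theo 22, Hassan 20, Rahul 50, Lena 40, Aisha 24. Eliminate Hassan.

Hassan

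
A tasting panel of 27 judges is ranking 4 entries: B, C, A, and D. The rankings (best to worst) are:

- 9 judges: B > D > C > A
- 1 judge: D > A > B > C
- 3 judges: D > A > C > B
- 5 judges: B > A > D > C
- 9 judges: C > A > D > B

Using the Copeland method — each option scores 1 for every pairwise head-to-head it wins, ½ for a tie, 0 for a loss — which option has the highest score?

B: beats C, A, and D → score 3.
C: beats A; loses to B and D → score 1.
A: beats D; loses to B and C → score 1.
D: beats C; loses to B and A → score 1.
B has the best pairwise record.

B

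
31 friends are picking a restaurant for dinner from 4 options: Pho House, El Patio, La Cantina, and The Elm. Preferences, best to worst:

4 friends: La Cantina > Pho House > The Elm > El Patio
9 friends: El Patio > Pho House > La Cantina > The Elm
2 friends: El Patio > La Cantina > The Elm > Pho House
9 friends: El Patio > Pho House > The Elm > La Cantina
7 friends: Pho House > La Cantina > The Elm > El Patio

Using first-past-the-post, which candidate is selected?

El Patio

First-place votes: Pho House 7, El Patio 20, La Cantina 4, The Elm 0.
El Patio has the most first-place votes.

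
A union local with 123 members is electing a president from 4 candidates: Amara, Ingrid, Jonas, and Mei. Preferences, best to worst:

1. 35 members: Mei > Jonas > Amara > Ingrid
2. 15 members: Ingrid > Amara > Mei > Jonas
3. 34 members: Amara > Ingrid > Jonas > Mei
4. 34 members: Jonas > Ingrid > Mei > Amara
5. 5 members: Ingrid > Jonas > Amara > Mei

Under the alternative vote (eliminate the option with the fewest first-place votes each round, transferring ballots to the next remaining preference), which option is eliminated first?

Ingrid

Round 1: Amara 34, Ingrid 20, Jonas 34, Mei 35. Eliminate Ingrid.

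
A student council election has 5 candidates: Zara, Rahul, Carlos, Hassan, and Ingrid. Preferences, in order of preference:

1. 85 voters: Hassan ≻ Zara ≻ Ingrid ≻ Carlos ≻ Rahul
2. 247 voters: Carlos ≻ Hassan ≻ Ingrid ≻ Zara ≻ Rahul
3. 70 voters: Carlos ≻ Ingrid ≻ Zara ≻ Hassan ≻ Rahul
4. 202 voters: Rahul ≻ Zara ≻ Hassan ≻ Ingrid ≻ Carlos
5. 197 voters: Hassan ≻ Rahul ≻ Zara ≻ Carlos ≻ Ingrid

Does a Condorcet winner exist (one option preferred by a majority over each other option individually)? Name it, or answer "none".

Hassan vs Zara: 529–272 for Hassan.
Hassan vs Rahul: 599–202 for Hassan.
Hassan vs Carlos: 484–317 for Hassan.
Hassan vs Ingrid: 731–70 for Hassan.
Hassan beats every other option head-to-head.

Hassan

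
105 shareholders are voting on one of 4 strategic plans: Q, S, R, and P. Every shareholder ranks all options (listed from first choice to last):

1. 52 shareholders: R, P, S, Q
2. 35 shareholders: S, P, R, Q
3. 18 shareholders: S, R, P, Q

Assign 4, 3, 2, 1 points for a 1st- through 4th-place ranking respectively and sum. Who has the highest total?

R

Q: 52·1 + 35·1 + 18·1 = 105
S: 52·2 + 35·4 + 18·4 = 316
R: 52·4 + 35·2 + 18·3 = 332
P: 52·3 + 35·3 + 18·2 = 297
R has the highest Borda score (332).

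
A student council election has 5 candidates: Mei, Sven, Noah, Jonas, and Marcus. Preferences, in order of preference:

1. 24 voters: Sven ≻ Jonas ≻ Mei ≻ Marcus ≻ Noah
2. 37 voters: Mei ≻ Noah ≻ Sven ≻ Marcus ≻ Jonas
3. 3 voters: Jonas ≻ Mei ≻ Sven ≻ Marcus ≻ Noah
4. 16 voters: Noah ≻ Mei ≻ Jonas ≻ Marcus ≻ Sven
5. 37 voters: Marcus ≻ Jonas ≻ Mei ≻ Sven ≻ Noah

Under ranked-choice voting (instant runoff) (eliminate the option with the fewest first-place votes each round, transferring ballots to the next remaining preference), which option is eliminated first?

Jonas

Round 1: Mei 37, Sven 24, Noah 16, Jonas 3, Marcus 37. Eliminate Jonas.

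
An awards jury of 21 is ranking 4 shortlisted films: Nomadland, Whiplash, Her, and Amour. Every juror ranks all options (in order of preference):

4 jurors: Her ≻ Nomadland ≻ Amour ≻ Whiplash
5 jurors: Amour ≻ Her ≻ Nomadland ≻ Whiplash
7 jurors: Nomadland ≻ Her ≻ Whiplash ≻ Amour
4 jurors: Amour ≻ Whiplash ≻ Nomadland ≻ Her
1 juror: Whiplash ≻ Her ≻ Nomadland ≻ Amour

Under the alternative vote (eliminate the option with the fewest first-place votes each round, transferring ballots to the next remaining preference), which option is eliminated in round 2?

Her

Round 1: Nomadland 7, Whiplash 1, Her 4, Amour 9. Eliminate Whiplash.
Round 2: Nomadland 7, Her 5, Amour 9. Eliminate Her.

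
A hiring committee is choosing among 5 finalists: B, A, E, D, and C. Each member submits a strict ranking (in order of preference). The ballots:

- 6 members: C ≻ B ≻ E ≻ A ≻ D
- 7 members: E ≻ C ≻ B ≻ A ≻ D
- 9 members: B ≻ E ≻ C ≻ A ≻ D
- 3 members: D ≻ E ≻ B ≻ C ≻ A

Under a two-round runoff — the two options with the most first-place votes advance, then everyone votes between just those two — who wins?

B

Round 1 first-place votes: B 9, A 0, E 7, D 3, C 6.
B and E advance.
Runoff: B is preferred to E by 15 voters; E by 10.
B wins the runoff.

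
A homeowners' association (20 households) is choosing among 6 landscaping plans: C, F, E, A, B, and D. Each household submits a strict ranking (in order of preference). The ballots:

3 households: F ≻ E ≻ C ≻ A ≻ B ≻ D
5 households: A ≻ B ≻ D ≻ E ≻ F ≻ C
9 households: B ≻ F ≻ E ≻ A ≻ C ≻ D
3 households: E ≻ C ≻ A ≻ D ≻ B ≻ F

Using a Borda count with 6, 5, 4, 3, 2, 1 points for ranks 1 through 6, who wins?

B

C: 3·4 + 5·1 + 9·2 + 3·5 = 50
F: 3·6 + 5·2 + 9·5 + 3·1 = 76
E: 3·5 + 5·3 + 9·4 + 3·6 = 84
A: 3·3 + 5·6 + 9·3 + 3·4 = 78
B: 3·2 + 5·5 + 9·6 + 3·2 = 91
D: 3·1 + 5·4 + 9·1 + 3·3 = 41
B has the highest Borda score (91).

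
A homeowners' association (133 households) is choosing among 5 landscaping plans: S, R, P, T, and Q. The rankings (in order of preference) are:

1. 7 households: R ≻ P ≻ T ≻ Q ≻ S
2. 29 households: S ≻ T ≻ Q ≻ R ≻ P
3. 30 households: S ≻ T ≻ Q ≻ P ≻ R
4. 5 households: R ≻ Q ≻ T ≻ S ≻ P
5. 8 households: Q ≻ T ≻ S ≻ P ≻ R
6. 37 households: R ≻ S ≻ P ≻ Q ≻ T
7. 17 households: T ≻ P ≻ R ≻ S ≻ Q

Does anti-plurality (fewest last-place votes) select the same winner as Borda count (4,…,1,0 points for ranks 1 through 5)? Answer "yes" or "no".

Anti-plurality — last-place votes: S 7, R 38, P 34, T 37, Q 17. Winner: S.
Borda — scores: S 385, R 259, P 184, T 293, Q 209. Winner: S.
The two methods agree.

yes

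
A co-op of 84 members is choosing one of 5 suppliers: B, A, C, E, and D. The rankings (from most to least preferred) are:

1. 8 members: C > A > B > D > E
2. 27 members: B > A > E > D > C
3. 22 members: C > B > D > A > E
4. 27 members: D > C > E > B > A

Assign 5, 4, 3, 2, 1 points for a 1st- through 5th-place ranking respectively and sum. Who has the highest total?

B

B: 8·3 + 27·5 + 22·4 + 27·2 = 301
A: 8·4 + 27·4 + 22·2 + 27·1 = 211
C: 8·5 + 27·1 + 22·5 + 27·4 = 285
E: 8·1 + 27·3 + 22·1 + 27·3 = 192
D: 8·2 + 27·2 + 22·3 + 27·5 = 271
B has the highest Borda score (301).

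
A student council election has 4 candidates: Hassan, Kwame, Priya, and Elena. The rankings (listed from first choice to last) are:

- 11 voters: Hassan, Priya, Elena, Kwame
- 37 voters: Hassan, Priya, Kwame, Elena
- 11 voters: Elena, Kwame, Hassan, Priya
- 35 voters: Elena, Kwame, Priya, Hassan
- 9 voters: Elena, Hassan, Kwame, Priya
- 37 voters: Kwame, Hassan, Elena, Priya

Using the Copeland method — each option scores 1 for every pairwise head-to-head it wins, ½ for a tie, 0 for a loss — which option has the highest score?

Hassan: beats Priya and Elena; loses to Kwame → score 2.
Kwame: beats Hassan, Priya, and Elena → score 3.
Priya: loses to Hassan, Kwame, and Elena → score 0.
Elena: beats Priya; loses to Hassan and Kwame → score 1.
Kwame has the best pairwise record.

Kwame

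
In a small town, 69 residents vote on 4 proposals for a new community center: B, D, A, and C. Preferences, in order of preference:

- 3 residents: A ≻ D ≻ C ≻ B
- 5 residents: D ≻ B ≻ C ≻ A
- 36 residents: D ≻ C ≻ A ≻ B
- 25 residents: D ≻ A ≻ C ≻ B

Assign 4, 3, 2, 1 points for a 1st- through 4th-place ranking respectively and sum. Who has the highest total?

D

B: 3·1 + 5·3 + 36·1 + 25·1 = 79
D: 3·3 + 5·4 + 36·4 + 25·4 = 273
A: 3·4 + 5·1 + 36·2 + 25·3 = 164
C: 3·2 + 5·2 + 36·3 + 25·2 = 174
D has the highest Borda score (273).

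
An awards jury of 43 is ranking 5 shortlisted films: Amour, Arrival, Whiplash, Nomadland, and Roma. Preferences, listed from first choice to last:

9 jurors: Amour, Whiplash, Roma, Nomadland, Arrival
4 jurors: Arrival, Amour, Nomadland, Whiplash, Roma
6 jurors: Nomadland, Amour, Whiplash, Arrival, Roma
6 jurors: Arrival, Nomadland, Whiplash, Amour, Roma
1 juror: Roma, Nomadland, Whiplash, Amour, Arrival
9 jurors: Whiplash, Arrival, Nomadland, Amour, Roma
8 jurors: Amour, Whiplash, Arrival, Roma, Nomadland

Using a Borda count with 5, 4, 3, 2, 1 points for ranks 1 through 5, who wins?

Amour: 9·5 + 4·4 + 6·4 + 6·2 + 1·2 + 9·2 + 8·5 = 157
Arrival: 9·1 + 4·5 + 6·2 + 6·5 + 1·1 + 9·4 + 8·3 = 132
Whiplash: 9·4 + 4·2 + 6·3 + 6·3 + 1·3 + 9·5 + 8·4 = 160
Nomadland: 9·2 + 4·3 + 6·5 + 6·4 + 1·4 + 9·3 + 8·1 = 123
Roma: 9·3 + 4·1 + 6·1 + 6·1 + 1·5 + 9·1 + 8·2 = 73
Whiplash has the highest Borda score (160).

Whiplash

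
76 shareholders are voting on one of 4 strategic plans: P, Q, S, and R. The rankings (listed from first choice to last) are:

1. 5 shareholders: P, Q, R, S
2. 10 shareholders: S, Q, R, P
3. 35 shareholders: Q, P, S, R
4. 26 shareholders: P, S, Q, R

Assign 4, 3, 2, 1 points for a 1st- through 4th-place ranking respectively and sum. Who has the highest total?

P

P: 5·4 + 10·1 + 35·3 + 26·4 = 239
Q: 5·3 + 10·3 + 35·4 + 26·2 = 237
S: 5·1 + 10·4 + 35·2 + 26·3 = 193
R: 5·2 + 10·2 + 35·1 + 26·1 = 91
P has the highest Borda score (239).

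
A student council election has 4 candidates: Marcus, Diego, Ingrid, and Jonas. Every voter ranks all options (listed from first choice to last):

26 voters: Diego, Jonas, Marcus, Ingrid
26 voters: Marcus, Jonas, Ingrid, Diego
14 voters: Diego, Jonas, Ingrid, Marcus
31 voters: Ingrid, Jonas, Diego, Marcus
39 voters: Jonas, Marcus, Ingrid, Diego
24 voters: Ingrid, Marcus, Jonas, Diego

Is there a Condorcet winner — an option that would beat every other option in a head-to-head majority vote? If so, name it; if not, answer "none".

Jonas

Jonas vs Marcus: 110–50 for Jonas.
Jonas vs Diego: 120–40 for Jonas.
Jonas vs Ingrid: 105–55 for Jonas.
Jonas beats every other option head-to-head.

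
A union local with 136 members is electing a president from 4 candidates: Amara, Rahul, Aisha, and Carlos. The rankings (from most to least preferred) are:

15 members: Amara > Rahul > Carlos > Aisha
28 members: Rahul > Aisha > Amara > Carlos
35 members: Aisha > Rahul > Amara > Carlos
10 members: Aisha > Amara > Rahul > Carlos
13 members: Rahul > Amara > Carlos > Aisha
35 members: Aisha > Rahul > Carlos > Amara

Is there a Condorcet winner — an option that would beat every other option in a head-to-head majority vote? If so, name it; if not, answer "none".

Aisha

Aisha vs Amara: 108–28 for Aisha.
Aisha vs Rahul: 80–56 for Aisha.
Aisha vs Carlos: 108–28 for Aisha.
Aisha beats every other option head-to-head.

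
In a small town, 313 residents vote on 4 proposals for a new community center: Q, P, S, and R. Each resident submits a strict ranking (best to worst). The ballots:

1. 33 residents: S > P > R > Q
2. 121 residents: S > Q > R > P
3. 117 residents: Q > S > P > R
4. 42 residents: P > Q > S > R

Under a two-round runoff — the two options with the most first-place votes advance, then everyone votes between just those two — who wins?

Round 1 first-place votes: Q 117, P 42, S 154, R 0.
S and Q advance.
Runoff: S is preferred to Q by 154 voters; Q by 159.
Q wins the runoff.

Q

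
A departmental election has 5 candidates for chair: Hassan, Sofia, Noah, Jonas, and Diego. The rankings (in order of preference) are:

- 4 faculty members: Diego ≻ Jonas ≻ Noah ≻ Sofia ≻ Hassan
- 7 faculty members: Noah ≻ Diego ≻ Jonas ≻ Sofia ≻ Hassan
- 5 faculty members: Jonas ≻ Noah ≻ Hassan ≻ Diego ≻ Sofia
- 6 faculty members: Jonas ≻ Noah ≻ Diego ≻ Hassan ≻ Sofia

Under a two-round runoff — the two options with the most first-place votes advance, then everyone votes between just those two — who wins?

Jonas

Round 1 first-place votes: Hassan 0, Sofia 0, Noah 7, Jonas 11, Diego 4.
Jonas and Noah advance.
Runoff: Jonas is preferred to Noah by 15 voters; Noah by 7.
Jonas wins the runoff.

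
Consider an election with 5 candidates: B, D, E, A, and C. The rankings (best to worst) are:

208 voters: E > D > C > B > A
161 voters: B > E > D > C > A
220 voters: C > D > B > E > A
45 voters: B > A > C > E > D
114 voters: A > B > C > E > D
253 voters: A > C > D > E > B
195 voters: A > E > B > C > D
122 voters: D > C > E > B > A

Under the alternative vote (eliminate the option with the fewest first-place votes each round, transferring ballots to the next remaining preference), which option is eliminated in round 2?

Round 1: B 206, D 122, E 208, A 562, C 220. Eliminate D.
Round 2: B 206, E 208, A 562, C 342. Eliminate B.

B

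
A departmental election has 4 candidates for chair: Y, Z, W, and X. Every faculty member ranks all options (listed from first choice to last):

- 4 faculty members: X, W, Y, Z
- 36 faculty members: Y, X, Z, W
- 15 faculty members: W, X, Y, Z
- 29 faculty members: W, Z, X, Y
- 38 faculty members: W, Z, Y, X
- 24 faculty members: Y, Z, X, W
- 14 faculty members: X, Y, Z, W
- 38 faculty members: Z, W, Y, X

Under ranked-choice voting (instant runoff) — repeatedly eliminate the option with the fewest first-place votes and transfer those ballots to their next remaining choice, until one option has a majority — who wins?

Round 1: Y 60, Z 38, W 82, X 18. Eliminate X.
Round 2: Y 74, Z 38, W 86. Eliminate Z.
Round 3: Y 74, W 124. W has a majority.

W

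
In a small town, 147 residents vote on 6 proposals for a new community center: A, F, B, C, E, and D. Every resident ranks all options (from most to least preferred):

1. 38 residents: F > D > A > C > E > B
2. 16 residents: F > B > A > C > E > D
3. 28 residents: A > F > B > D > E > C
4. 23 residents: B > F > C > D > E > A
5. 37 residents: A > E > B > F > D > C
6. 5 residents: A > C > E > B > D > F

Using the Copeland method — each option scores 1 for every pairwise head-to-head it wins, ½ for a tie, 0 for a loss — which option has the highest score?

A: beats B, C, E, and D; loses to F → score 4.
F: beats A, B, C, E, and D → score 5.
B: beats C and D; loses to A, F, and E → score 2.
C: beats E; loses to A, F, B, and D → score 1.
E: beats B; loses to A, F, C, and D → score 1.
D: beats C and E; loses to A, F, and B → score 2.
F has the best pairwise record.

F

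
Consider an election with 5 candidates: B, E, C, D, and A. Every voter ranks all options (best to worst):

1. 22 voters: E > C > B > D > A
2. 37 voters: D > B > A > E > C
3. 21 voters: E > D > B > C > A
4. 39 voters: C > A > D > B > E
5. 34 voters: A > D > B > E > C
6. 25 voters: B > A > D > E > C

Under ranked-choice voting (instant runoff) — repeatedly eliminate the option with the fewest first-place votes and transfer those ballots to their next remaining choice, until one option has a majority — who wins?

A

Round 1: B 25, E 43, C 39, D 37, A 34. Eliminate B.
Round 2: E 43, C 39, D 37, A 59. Eliminate D.
Round 3: E 43, C 39, A 96. A has a majority.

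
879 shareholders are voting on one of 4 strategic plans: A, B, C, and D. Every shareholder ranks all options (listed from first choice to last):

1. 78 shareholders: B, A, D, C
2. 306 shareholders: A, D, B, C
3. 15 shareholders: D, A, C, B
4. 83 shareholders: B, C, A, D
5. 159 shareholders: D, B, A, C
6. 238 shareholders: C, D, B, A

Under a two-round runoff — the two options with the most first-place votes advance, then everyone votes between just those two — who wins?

A

Round 1 first-place votes: A 306, B 161, C 238, D 174.
A and C advance.
Runoff: A is preferred to C by 558 voters; C by 321.
A wins the runoff.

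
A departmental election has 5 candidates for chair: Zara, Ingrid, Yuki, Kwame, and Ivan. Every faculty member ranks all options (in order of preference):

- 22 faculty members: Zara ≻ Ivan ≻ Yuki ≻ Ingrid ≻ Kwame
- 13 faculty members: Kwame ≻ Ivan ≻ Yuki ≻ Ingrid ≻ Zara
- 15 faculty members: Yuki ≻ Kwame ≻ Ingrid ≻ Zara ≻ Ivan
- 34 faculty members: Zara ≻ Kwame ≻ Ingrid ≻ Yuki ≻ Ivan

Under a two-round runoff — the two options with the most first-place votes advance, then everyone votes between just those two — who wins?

Zara

Round 1 first-place votes: Zara 56, Ingrid 0, Yuki 15, Kwame 13, Ivan 0.
Zara and Yuki advance.
Runoff: Zara is preferred to Yuki by 56 voters; Yuki by 28.
Zara wins the runoff.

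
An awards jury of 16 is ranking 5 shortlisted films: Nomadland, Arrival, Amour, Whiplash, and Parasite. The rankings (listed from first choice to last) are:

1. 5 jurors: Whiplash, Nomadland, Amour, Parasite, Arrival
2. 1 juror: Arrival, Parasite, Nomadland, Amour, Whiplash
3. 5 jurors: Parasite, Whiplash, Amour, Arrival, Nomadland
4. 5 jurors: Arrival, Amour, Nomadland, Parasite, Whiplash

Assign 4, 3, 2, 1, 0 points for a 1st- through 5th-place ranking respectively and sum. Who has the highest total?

Amour

Nomadland: 5·3 + 1·2 + 5·0 + 5·2 = 27
Arrival: 5·0 + 1·4 + 5·1 + 5·4 = 29
Amour: 5·2 + 1·1 + 5·2 + 5·3 = 36
Whiplash: 5·4 + 1·0 + 5·3 + 5·0 = 35
Parasite: 5·1 + 1·3 + 5·4 + 5·1 = 33
Amour has the highest Borda score (36).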